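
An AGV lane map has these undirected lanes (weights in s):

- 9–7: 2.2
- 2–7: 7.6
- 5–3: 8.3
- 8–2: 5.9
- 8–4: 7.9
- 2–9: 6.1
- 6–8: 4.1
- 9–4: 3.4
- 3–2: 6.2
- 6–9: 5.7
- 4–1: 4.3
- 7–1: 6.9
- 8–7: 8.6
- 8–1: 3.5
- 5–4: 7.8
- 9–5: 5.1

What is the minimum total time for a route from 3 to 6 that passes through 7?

Shortest 3→7: 3–2–7 = 13.8
Best 7 to 6: 7–9–6 costing 7.9
Total via 7: 13.8 + 7.9 = 21.7 s.

21.7 s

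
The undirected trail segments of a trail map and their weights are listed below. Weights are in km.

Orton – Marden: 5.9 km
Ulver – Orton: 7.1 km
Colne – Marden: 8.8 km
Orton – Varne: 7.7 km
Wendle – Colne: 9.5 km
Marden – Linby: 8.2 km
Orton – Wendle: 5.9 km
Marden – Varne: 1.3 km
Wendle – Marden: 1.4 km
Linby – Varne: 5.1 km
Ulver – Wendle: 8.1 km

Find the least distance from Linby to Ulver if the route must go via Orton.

Best Linby to Orton: Linby → Varne → Marden → Orton costing 12.3
Best Orton to Ulver: Orton → Ulver costing 7.1
Total via Orton: 12.3 + 7.1 = 19.4 km.

19.4 km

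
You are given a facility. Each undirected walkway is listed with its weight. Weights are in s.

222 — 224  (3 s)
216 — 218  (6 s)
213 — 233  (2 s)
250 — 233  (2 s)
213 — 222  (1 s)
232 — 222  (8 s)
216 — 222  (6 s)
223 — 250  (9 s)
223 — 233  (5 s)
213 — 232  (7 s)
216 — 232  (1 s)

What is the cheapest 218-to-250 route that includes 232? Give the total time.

18 s

Best 218 to 232: 218 → 216 → 232 costing 7
Best 232 to 250: 232 → 213 → 233 → 250 costing 11
Total via 232: 7 + 11 = 18 s.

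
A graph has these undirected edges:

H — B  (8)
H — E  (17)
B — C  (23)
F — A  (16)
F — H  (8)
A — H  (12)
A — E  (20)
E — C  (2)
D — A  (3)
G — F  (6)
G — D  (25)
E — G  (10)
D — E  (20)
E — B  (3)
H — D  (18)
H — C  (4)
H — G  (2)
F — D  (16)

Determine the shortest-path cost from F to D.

16

Settle nodes by increasing distance from F:
F: 0
G: 6  (via F)
H: 8  (via F)
C: 12  (via H)
E: 14  (via C)
A: 16  (via F)
B: 16  (via H)
D: 16  (via F)
Shortest route: F–D = 16.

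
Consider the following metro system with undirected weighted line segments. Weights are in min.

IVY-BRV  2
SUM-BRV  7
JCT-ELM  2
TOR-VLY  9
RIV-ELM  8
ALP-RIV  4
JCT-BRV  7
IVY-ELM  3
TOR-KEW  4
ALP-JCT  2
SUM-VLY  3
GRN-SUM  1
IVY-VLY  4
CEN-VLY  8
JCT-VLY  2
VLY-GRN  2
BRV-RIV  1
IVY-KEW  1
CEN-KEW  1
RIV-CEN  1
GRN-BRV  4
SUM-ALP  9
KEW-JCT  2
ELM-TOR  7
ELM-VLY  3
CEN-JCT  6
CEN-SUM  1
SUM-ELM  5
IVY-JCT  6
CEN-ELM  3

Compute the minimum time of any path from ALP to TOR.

8 min

Settle nodes by increasing distance from ALP:
ALP: 0
JCT: 2  (via ALP)
KEW: 4  (via JCT)
VLY: 4  (via JCT)
RIV: 4  (via ALP)
ELM: 4  (via JCT)
CEN: 5  (via KEW)
IVY: 5  (via KEW)
BRV: 5  (via RIV)
GRN: 6  (via VLY)
SUM: 6  (via CEN)
TOR: 8  (via KEW)
Shortest route: ALP–JCT–KEW–TOR = 8 min.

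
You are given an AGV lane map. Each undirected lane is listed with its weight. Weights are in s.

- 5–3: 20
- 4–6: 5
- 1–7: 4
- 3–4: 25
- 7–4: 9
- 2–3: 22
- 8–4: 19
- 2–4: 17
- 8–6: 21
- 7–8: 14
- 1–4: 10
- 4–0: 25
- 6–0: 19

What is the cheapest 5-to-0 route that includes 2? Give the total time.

83 s

Best 5 to 2: 5 → 3 → 2 costing 42
Shortest 2→0: 2 → 4 → 6 → 0 = 41
Total via 2: 42 + 41 = 83 s.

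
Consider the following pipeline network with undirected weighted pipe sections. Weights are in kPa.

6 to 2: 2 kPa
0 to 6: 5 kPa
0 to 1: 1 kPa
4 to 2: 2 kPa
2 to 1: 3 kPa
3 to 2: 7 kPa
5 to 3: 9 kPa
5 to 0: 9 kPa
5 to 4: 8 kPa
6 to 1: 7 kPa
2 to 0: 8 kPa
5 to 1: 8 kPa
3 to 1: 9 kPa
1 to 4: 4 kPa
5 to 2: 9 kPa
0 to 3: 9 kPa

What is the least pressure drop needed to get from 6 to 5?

11 kPa

Running Dijkstra from 6:
6: 0
2: 2  (via 6)
4: 4  (via 2)
0: 5  (via 6)
1: 5  (via 2)
3: 9  (via 2)
5: 11  (via 2)
Shortest route: 6–2–5 = 11 kPa.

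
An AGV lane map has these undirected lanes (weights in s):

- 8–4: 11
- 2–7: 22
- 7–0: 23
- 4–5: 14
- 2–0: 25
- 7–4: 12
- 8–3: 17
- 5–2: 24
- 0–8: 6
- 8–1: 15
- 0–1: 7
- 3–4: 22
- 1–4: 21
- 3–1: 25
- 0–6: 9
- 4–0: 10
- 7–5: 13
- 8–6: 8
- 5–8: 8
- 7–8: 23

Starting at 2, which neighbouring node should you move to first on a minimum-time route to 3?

0

Compare a few routes:
2 - 5 - 8 - 3: 24+8+17 = 49
2 - 0 - 8 - 3: 25+6+17 = 48
Cheapest is 2 - 0 - 8 - 3 at 48 s.
So from 2 the first move is to 0.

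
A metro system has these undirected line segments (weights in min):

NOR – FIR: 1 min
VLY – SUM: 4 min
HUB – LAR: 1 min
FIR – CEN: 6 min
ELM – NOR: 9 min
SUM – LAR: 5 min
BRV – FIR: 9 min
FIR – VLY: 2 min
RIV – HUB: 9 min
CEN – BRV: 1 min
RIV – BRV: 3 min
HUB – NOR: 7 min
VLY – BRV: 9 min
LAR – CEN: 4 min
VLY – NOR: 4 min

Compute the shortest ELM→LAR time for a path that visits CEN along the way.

Shortest ELM→CEN: ELM–NOR–FIR–CEN = 16
Shortest CEN→LAR: CEN–LAR = 4
Total via CEN: 16 + 4 = 20 min.

20 min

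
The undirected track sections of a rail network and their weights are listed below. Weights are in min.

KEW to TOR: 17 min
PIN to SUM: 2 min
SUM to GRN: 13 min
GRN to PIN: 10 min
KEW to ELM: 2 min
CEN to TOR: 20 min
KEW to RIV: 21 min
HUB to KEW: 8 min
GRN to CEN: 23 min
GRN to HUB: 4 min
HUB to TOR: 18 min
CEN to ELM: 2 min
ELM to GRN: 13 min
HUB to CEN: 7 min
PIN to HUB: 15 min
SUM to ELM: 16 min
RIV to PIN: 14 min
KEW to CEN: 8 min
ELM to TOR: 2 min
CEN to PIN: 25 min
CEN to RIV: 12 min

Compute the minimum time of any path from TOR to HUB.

11 min

Candidate routes:
TOR - HUB: 18 = 18
TOR - ELM - CEN - HUB: 2+2+7 = 11
TOR - ELM - GRN - HUB: 2+13+4 = 19
TOR - ELM - KEW - HUB: 2+2+8 = 12
The minimum is 11 min via TOR - ELM - CEN - HUB.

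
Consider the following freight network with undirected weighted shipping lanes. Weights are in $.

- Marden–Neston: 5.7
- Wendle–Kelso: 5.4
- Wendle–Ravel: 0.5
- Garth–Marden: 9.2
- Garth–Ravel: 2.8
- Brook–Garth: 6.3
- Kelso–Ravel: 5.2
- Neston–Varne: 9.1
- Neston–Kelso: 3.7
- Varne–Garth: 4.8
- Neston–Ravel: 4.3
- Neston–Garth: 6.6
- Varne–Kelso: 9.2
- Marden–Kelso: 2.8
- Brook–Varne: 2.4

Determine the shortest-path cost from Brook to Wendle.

$9.6

Enumerating some paths:
Brook - Garth - Ravel - Wendle: 6.3+2.8+0.5 = 9.6
Brook - Varne - Garth - Ravel - Wendle: 2.4+4.8+2.8+0.5 = 10.5
Cheapest is Brook - Garth - Ravel - Wendle at $9.6.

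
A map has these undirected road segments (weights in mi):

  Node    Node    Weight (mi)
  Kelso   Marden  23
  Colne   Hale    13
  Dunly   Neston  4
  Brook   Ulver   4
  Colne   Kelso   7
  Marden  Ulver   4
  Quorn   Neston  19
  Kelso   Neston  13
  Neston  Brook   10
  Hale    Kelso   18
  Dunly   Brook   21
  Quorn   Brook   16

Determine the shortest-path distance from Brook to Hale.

41 mi

Candidate routes:
Brook–Neston–Kelso–Hale: 10+13+18 = 41
Brook–Neston–Kelso–Colne–Hale: 10+13+7+13 = 43
Brook–Ulver–Marden–Kelso–Hale: 4+4+23+18 = 49
Cheapest is Brook–Neston–Kelso–Hale at 41 mi.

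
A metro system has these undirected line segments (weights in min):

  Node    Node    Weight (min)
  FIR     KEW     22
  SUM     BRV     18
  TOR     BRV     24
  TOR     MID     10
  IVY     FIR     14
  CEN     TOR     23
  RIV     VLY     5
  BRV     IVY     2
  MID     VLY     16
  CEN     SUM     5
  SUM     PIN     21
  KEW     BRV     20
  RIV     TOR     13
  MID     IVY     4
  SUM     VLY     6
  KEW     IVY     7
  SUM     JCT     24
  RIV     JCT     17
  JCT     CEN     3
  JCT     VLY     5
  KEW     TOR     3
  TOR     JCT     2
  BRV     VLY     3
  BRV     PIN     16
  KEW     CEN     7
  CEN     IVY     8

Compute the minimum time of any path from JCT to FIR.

24 min

Compare a few routes:
JCT → CEN → IVY → FIR: 3+8+14 = 25
JCT → VLY → BRV → IVY → FIR: 5+3+2+14 = 24
The minimum is 24 min via JCT → VLY → BRV → IVY → FIR.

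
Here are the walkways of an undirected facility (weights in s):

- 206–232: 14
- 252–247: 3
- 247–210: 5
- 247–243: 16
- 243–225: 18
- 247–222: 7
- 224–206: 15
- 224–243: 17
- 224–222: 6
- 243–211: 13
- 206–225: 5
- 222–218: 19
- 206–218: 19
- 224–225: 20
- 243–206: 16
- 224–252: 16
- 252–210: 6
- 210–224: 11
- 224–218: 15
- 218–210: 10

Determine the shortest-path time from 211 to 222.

36 s

Settle nodes by increasing distance from 211:
211: 0
243: 13  (via 211)
206: 29  (via 243)
247: 29  (via 243)
224: 30  (via 243)
225: 31  (via 243)
252: 32  (via 247)
210: 34  (via 247)
222: 36  (via 247)
Shortest route: 211 → 243 → 247 → 222 = 36 s.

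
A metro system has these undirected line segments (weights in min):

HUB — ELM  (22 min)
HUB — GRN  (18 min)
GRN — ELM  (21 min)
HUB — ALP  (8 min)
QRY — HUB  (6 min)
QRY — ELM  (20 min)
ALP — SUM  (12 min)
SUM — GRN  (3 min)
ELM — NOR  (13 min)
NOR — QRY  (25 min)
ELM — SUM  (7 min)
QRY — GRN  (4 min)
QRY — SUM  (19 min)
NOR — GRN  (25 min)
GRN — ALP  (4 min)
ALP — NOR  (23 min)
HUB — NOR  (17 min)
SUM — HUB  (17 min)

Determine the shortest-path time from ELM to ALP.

14 min

Shortest distances from ELM:
ELM: 0
SUM: 7  (via ELM)
GRN: 10  (via SUM)
NOR: 13  (via ELM)
ALP: 14  (via GRN)
Shortest route: ELM–SUM–GRN–ALP = 14 min.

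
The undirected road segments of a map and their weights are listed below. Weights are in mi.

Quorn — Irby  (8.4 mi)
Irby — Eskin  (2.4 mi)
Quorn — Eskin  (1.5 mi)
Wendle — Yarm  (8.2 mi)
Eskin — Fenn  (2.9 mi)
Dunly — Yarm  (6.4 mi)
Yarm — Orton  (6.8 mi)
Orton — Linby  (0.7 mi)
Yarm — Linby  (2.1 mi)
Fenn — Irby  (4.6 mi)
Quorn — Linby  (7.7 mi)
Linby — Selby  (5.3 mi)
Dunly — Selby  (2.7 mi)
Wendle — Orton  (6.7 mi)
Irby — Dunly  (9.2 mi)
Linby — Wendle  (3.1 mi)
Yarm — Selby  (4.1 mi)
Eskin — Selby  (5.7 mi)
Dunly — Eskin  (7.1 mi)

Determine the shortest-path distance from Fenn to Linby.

Enumerating some paths:
Fenn - Eskin - Quorn - Linby: 2.9+1.5+7.7 = 12.1
Fenn - Eskin - Selby - Linby: 2.9+5.7+5.3 = 13.9
Cheapest is Fenn - Eskin - Quorn - Linby at 12.1 mi.

12.1 mi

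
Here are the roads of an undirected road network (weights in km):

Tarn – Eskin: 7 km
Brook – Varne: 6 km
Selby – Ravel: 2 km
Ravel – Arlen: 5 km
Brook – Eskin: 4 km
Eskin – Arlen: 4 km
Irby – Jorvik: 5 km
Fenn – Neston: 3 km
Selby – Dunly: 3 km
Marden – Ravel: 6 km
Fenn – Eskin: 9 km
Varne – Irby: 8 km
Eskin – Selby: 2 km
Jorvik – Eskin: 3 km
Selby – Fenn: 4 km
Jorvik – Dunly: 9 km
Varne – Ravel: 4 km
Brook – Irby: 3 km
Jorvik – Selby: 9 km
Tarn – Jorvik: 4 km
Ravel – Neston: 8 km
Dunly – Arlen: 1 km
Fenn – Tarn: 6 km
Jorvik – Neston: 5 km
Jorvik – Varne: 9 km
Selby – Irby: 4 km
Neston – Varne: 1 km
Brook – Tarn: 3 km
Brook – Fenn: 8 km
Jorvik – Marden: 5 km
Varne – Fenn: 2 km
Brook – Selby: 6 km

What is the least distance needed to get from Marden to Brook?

12 km

Running Dijkstra from Marden:
Marden: 0
Jorvik: 5  (via Marden)
Ravel: 6  (via Marden)
Selby: 8  (via Ravel)
Eskin: 8  (via Jorvik)
Tarn: 9  (via Jorvik)
Varne: 10  (via Ravel)
Neston: 10  (via Jorvik)
Irby: 10  (via Jorvik)
Arlen: 11  (via Ravel)
Dunly: 11  (via Selby)
Fenn: 12  (via Selby)
Brook: 12  (via Eskin)
Shortest route: Marden → Jorvik → Eskin → Brook = 12 km.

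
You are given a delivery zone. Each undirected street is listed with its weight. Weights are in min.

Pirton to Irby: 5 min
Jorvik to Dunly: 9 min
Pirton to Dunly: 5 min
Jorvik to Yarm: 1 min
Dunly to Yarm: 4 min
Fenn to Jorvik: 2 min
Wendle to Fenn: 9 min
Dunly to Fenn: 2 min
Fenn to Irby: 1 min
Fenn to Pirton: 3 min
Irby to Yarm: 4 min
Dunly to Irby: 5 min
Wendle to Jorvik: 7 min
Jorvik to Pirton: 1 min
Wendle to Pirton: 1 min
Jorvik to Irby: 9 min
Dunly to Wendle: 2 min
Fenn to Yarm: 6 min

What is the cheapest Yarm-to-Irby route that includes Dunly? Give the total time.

7 min

Shortest Yarm→Dunly: Yarm → Dunly = 4
Shortest Dunly→Irby: Dunly → Fenn → Irby = 3
Total via Dunly: 4 + 3 = 7 min.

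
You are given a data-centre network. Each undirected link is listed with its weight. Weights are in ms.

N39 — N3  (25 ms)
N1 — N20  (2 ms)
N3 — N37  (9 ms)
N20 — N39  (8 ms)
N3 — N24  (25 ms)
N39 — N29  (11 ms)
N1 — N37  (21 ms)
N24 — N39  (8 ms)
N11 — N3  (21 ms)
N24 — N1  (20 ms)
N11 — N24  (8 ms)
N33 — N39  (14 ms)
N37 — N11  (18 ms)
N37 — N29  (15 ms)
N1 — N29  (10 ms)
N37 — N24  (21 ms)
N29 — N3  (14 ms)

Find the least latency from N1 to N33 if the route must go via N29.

35 ms

Best N1 to N29: N1 → N29 costing 10
Shortest N29→N33: N29 → N39 → N33 = 25
Total via N29: 10 + 25 = 35 ms.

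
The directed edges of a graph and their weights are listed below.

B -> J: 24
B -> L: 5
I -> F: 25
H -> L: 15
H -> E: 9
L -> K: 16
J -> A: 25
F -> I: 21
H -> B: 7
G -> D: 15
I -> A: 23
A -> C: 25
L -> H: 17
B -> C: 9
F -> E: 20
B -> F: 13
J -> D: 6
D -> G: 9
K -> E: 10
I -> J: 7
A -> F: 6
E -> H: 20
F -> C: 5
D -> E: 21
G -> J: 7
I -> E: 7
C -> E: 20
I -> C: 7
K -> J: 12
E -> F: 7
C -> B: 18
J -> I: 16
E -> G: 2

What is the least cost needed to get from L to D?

Running Dijkstra from L:
L: 0
K: 16  (via L)
H: 17  (via L)
B: 24  (via H)
E: 26  (via K)
G: 28  (via E)
J: 28  (via K)
C: 33  (via B)
F: 33  (via E)
D: 34  (via J)
Shortest route: L–K–J–D = 34.

34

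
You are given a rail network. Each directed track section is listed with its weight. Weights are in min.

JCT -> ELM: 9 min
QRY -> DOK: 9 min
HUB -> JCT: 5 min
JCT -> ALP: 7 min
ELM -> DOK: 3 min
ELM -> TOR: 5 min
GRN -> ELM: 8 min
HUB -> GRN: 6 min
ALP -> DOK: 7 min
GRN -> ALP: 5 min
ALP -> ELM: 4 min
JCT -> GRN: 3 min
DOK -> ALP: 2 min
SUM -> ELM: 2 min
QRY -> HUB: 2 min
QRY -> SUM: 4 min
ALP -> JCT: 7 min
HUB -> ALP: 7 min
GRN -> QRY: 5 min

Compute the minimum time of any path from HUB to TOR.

16 min

Enumerating some paths:
HUB → ALP → ELM → TOR: 7+4+5 = 16
HUB → GRN → ELM → TOR: 6+8+5 = 19
HUB → JCT → ELM → TOR: 5+9+5 = 19
Cheapest is HUB → ALP → ELM → TOR at 16 min.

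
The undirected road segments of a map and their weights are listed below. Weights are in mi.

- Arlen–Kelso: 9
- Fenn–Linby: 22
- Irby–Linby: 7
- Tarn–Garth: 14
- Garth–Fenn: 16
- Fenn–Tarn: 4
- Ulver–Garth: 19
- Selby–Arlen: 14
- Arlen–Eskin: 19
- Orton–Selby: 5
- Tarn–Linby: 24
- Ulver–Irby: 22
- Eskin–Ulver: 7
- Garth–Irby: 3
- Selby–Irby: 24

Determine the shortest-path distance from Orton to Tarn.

Running Dijkstra from Orton:
Orton: 0
Selby: 5  (via Orton)
Arlen: 19  (via Selby)
Kelso: 28  (via Arlen)
Irby: 29  (via Selby)
Garth: 32  (via Irby)
Linby: 36  (via Irby)
Eskin: 38  (via Arlen)
Ulver: 45  (via Eskin)
Tarn: 46  (via Garth)
Shortest route: Orton–Selby–Irby–Garth–Tarn = 46 mi.

46 mi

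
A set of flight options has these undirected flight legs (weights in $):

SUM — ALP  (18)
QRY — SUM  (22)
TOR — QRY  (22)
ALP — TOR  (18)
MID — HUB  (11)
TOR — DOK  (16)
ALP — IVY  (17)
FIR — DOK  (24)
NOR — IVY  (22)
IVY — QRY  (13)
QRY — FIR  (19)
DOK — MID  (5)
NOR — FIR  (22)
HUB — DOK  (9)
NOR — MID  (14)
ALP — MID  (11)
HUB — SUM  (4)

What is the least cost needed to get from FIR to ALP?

$40

Settle nodes by increasing distance from FIR:
FIR: 0
QRY: 19  (via FIR)
NOR: 22  (via FIR)
DOK: 24  (via FIR)
MID: 29  (via DOK)
IVY: 32  (via QRY)
HUB: 33  (via DOK)
SUM: 37  (via HUB)
ALP: 40  (via MID)
Shortest route: FIR–DOK–MID–ALP = $40.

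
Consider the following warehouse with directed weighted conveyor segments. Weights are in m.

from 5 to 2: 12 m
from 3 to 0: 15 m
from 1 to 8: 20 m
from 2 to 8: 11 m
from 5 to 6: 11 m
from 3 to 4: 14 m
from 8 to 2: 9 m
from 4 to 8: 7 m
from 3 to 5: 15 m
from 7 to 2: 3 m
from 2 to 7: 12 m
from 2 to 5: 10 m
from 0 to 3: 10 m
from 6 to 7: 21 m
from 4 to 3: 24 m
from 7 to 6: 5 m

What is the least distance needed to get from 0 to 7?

Settle nodes by increasing distance from 0:
0: 0
3: 10  (via 0)
4: 24  (via 3)
5: 25  (via 3)
8: 31  (via 4)
6: 36  (via 5)
2: 37  (via 5)
7: 49  (via 2)
Shortest route: 0 → 3 → 5 → 2 → 7 = 49 m.

49 m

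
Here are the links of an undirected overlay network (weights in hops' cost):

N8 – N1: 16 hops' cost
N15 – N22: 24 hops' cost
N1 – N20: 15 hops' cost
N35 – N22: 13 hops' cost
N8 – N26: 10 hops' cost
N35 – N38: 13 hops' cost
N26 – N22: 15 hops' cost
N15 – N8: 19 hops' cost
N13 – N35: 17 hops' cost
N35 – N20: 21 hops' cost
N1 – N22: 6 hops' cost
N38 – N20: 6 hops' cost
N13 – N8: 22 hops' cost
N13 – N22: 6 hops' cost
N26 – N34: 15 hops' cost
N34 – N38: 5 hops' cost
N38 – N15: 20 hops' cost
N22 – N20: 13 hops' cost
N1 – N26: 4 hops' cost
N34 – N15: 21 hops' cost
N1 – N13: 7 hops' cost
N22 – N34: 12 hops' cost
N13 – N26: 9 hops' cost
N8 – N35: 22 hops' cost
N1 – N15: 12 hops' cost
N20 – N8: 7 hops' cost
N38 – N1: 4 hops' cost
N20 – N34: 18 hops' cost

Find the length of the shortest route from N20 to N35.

Settle nodes by increasing distance from N20:
N20: 0
N38: 6  (via N20)
N8: 7  (via N20)
N1: 10  (via N38)
N34: 11  (via N38)
N22: 13  (via N20)
N26: 14  (via N1)
N13: 17  (via N1)
N35: 19  (via N38)
Shortest route: N20 → N38 → N35 = 19 hops' cost.

19 hops' cost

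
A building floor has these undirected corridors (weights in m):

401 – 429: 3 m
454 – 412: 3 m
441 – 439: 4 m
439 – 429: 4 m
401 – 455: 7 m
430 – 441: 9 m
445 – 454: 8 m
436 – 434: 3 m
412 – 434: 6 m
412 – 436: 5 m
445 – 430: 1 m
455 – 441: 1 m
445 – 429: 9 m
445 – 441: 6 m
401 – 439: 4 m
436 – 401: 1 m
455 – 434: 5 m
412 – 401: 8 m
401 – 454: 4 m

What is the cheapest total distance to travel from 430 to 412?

12 m

Compare a few routes:
430 → 445 → 429 → 401 → 436 → 412: 1+9+3+1+5 = 19
430 → 445 → 454 → 412: 1+8+3 = 12
430 → 445 → 441 → 455 → 434 → 412: 1+6+1+5+6 = 19
Cheapest is 430 → 445 → 454 → 412 at 12 m.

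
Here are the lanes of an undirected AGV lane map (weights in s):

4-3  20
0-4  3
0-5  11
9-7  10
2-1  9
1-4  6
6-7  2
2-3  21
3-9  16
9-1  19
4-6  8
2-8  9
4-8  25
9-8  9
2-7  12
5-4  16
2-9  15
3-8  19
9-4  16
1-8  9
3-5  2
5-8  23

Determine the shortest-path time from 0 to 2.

18 s

Running Dijkstra from 0:
0: 0
4: 3  (via 0)
1: 9  (via 4)
5: 11  (via 0)
6: 11  (via 4)
3: 13  (via 5)
7: 13  (via 6)
2: 18  (via 1)
Shortest route: 0 → 4 → 1 → 2 = 18 s.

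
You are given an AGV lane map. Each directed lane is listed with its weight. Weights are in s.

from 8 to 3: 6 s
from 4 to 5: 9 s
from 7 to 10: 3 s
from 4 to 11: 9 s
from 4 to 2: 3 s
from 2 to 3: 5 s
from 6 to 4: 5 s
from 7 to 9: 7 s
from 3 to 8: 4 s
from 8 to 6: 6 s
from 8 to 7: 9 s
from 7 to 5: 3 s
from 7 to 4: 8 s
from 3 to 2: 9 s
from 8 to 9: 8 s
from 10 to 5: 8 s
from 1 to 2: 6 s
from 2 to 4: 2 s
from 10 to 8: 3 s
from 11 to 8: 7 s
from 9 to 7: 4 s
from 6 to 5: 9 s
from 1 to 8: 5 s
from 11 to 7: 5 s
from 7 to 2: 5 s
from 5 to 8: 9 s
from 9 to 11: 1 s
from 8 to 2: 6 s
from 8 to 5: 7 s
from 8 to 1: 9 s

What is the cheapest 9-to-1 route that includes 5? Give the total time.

Shortest 9→5: 9 → 7 → 5 = 7
Shortest 5→1: 5 → 8 → 1 = 18
Total via 5: 7 + 18 = 25 s.

25 s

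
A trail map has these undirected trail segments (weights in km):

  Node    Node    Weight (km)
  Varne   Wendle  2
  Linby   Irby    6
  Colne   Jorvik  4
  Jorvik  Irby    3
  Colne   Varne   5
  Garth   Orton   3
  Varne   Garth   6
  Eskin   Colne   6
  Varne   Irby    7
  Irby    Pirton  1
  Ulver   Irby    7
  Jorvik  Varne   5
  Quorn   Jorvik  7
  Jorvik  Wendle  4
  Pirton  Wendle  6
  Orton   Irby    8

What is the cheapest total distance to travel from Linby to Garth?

Running Dijkstra from Linby:
Linby: 0
Irby: 6  (via Linby)
Pirton: 7  (via Irby)
Jorvik: 9  (via Irby)
Ulver: 13  (via Irby)
Colne: 13  (via Jorvik)
Wendle: 13  (via Pirton)
Varne: 13  (via Irby)
Orton: 14  (via Irby)
Quorn: 16  (via Jorvik)
Garth: 17  (via Orton)
Shortest route: Linby → Irby → Orton → Garth = 17 km.

17 km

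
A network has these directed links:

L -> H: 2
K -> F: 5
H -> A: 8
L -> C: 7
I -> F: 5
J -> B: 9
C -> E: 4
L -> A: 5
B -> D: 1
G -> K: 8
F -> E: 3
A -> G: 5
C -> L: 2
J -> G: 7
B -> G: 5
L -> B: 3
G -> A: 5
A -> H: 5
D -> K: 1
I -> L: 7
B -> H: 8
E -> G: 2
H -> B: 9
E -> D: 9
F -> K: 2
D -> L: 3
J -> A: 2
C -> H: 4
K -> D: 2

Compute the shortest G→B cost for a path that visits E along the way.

Shortest G→E: G → K → F → E = 16
Shortest E→B: E → D → L → B = 15
Total via E: 16 + 15 = 31.

31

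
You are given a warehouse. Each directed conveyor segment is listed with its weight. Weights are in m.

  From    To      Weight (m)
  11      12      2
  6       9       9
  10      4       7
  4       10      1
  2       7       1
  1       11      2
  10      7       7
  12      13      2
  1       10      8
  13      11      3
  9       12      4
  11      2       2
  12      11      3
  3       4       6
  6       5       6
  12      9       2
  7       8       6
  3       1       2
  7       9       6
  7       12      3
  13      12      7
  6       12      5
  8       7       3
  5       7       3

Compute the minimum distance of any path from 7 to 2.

Compare a few routes:
7–12–13–11–2: 3+2+3+2 = 10
7–12–11–2: 3+3+2 = 8
7–9–12–13–11–2: 6+4+2+3+2 = 17
7–9–12–11–2: 6+4+3+2 = 15
Cheapest is 7–12–11–2 at 8 m.

8 m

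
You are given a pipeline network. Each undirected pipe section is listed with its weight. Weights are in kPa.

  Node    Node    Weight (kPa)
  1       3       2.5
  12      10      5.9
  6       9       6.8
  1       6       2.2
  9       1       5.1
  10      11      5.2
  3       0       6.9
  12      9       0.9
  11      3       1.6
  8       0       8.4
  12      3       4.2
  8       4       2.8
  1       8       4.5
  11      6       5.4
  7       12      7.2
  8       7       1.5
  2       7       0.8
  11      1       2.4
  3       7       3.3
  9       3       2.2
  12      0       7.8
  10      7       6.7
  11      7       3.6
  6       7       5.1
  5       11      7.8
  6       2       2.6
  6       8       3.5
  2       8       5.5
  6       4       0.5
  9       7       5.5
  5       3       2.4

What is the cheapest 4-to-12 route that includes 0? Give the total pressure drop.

Best 4 to 0: 4–8–0 costing 11.2
Best 0 to 12: 0–12 costing 7.8
Total via 0: 11.2 + 7.8 = 19 kPa.

19 kPa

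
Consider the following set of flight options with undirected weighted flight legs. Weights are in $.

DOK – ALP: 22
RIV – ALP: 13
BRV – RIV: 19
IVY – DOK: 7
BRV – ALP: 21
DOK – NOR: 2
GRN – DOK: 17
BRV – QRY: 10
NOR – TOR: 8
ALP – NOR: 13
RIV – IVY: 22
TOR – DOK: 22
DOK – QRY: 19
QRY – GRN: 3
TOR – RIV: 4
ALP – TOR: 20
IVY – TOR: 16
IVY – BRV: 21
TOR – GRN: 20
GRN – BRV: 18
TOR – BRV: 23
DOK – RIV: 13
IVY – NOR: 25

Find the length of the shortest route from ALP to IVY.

$22

Running Dijkstra from ALP:
ALP: 0
NOR: 13  (via ALP)
RIV: 13  (via ALP)
DOK: 15  (via NOR)
TOR: 17  (via RIV)
BRV: 21  (via ALP)
IVY: 22  (via DOK)
Shortest route: ALP → NOR → DOK → IVY = $22.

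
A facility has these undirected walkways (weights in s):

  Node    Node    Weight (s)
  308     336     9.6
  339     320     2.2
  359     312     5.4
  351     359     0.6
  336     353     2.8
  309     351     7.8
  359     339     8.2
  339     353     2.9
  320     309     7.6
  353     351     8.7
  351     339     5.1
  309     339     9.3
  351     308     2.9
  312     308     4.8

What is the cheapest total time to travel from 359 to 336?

Candidate routes:
359–351–353–336: 0.6+8.7+2.8 = 12.1
359–351–308–336: 0.6+2.9+9.6 = 13.1
359–351–339–353–336: 0.6+5.1+2.9+2.8 = 11.4
359–339–353–336: 8.2+2.9+2.8 = 13.9
Cheapest is 359–351–339–353–336 at 11.4 s.

11.4 s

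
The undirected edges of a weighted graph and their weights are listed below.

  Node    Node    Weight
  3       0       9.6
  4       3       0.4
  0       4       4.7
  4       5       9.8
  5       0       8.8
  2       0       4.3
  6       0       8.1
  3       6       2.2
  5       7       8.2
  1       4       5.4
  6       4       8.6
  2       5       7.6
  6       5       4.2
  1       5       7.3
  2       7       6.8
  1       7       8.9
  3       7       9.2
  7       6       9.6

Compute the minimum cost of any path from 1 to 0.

Settle nodes by increasing distance from 1:
1: 0
4: 5.4  (via 1)
3: 5.8  (via 4)
5: 7.3  (via 1)
6: 8  (via 3)
7: 8.9  (via 1)
0: 10.1  (via 4)
Shortest route: 1–4–0 = 10.1.

10.1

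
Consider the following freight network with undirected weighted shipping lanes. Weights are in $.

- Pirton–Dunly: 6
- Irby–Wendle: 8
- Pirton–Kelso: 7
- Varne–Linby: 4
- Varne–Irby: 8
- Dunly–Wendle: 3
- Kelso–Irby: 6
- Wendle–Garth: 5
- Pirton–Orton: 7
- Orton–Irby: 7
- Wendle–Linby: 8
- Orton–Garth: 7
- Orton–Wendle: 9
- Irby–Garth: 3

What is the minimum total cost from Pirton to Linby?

Candidate routes:
Pirton–Orton–Wendle–Linby: 7+9+8 = 24
Pirton–Kelso–Irby–Varne–Linby: 7+6+8+4 = 25
Pirton–Dunly–Wendle–Linby: 6+3+8 = 17
Cheapest is Pirton–Dunly–Wendle–Linby at $17.

$17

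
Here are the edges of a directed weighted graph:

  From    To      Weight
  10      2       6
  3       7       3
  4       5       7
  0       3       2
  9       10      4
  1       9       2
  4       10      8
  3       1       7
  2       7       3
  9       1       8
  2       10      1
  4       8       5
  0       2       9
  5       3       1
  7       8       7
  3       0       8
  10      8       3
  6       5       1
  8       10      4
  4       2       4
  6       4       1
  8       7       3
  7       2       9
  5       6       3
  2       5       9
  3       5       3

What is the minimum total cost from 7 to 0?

Settle nodes by increasing distance from 7:
7: 0
8: 7  (via 7)
2: 9  (via 7)
10: 10  (via 2)
5: 18  (via 2)
3: 19  (via 5)
6: 21  (via 5)
4: 22  (via 6)
1: 26  (via 3)
0: 27  (via 3)
Shortest route: 7–2–5–3–0 = 27.

27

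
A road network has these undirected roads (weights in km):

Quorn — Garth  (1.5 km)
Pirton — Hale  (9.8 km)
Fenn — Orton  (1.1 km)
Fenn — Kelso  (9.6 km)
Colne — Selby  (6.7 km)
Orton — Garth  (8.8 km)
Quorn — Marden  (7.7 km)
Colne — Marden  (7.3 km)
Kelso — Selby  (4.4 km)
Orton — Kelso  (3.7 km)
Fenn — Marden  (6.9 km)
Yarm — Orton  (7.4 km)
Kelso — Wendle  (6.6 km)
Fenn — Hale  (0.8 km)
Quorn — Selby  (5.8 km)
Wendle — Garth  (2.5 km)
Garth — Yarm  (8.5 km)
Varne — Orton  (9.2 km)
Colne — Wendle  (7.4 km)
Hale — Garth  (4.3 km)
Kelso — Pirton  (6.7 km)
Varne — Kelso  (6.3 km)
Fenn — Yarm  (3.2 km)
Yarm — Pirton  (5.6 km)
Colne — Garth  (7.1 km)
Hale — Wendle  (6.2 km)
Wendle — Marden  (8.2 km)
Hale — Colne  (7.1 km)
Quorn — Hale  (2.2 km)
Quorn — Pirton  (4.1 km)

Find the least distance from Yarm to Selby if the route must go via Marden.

Shortest Yarm→Marden: Yarm → Fenn → Marden = 10.1
Shortest Marden→Selby: Marden → Quorn → Selby = 13.5
Total via Marden: 10.1 + 13.5 = 23.6 km.

23.6 km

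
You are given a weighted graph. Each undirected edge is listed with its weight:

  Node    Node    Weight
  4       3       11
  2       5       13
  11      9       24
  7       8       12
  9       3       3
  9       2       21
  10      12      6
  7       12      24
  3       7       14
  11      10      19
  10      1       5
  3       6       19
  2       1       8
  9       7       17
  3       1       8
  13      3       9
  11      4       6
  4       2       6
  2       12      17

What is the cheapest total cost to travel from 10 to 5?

26

Running Dijkstra from 10:
10: 0
1: 5  (via 10)
12: 6  (via 10)
2: 13  (via 1)
3: 13  (via 1)
9: 16  (via 3)
4: 19  (via 2)
11: 19  (via 10)
13: 22  (via 3)
5: 26  (via 2)
Shortest route: 10–1–2–5 = 26.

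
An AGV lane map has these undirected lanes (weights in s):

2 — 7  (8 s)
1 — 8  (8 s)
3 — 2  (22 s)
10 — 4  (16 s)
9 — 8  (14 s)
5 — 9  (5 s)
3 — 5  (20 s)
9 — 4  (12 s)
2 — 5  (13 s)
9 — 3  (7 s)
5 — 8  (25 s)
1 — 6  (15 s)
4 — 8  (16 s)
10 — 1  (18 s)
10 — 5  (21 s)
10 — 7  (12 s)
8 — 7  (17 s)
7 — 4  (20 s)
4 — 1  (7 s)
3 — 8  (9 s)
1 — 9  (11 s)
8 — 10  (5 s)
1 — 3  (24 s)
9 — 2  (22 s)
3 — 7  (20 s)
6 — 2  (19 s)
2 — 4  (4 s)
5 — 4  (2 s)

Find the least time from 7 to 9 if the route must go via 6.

Shortest 7→6: 7 → 2 → 6 = 27
Shortest 6→9: 6 → 1 → 9 = 26
Total via 6: 27 + 26 = 53 s.

53 s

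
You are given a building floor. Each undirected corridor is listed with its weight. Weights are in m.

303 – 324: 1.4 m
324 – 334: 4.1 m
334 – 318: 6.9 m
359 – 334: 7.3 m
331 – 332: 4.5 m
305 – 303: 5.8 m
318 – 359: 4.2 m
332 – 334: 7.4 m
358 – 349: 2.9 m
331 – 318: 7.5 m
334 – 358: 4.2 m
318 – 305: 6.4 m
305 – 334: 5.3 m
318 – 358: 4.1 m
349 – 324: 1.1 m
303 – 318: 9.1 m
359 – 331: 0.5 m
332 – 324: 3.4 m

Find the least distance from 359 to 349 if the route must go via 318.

Shortest 359→318: 359 → 318 = 4.2
Shortest 318→349: 318 → 358 → 349 = 7
Total via 318: 4.2 + 7 = 11.2 m.

11.2 m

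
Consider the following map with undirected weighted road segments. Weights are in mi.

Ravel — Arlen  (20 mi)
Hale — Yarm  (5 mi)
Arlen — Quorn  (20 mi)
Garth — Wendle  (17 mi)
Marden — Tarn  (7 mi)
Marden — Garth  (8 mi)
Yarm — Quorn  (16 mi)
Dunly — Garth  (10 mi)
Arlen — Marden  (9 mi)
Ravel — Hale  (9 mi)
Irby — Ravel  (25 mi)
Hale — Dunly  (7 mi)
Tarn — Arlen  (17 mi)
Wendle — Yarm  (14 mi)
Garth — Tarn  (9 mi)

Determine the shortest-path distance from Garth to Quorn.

Enumerating some paths:
Garth - Marden - Arlen - Quorn: 8+9+20 = 37
Garth - Tarn - Marden - Arlen - Quorn: 9+7+9+20 = 45
Garth - Dunly - Hale - Yarm - Quorn: 10+7+5+16 = 38
The minimum is 37 mi via Garth - Marden - Arlen - Quorn.

37 mi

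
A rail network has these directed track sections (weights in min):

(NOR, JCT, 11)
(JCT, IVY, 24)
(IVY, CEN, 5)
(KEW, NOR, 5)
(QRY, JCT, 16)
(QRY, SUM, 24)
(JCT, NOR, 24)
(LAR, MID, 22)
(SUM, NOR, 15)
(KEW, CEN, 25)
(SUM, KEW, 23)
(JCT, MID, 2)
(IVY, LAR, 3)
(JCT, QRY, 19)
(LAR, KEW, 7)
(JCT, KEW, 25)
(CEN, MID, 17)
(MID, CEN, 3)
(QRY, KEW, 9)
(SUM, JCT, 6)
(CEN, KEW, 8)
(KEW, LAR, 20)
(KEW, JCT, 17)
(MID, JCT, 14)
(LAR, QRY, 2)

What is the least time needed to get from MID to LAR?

Running Dijkstra from MID:
MID: 0
CEN: 3  (via MID)
KEW: 11  (via CEN)
JCT: 14  (via MID)
NOR: 16  (via KEW)
LAR: 31  (via KEW)
Shortest route: MID → CEN → KEW → LAR = 31 min.

31 min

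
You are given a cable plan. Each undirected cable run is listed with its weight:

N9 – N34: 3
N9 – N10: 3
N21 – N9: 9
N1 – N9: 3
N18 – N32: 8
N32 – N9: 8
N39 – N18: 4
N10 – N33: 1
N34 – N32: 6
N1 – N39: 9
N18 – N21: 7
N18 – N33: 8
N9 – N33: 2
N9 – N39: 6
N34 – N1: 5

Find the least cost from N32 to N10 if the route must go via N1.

Shortest N32→N1: N32 → N34 → N1 = 11
Best N1 to N10: N1 → N9 → N10 costing 6
Total via N1: 11 + 6 = 17.

17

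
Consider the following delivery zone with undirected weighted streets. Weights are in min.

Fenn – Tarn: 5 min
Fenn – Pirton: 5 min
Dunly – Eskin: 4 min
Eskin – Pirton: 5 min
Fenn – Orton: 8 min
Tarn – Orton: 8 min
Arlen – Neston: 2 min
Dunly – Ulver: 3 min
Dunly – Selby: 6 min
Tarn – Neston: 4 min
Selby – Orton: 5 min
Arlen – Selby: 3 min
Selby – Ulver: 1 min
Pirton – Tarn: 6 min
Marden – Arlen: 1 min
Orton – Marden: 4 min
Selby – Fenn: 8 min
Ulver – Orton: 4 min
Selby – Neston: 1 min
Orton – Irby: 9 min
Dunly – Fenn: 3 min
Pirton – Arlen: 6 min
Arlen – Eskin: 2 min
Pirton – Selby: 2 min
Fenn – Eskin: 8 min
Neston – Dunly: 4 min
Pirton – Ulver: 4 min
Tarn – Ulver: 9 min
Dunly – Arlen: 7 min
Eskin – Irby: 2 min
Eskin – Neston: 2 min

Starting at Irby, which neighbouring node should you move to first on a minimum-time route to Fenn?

Enumerating some paths:
Irby - Eskin - Neston - Dunly - Fenn: 2+2+4+3 = 11
Irby - Eskin - Fenn: 2+8 = 10
Irby - Eskin - Dunly - Fenn: 2+4+3 = 9
The minimum is 9 min via Irby - Eskin - Dunly - Fenn.
So from Irby the first move is to Eskin.

Eskin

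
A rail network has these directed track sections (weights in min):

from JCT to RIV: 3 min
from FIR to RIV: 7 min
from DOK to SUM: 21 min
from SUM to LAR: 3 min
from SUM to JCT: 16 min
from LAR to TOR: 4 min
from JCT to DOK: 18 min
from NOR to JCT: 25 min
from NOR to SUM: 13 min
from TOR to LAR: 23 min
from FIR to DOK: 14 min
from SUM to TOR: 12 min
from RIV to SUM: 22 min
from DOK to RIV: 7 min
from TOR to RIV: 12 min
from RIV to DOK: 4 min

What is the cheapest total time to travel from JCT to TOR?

Settle nodes by increasing distance from JCT:
JCT: 0
RIV: 3  (via JCT)
DOK: 7  (via RIV)
SUM: 25  (via RIV)
LAR: 28  (via SUM)
TOR: 32  (via LAR)
Shortest route: JCT → RIV → SUM → LAR → TOR = 32 min.

32 min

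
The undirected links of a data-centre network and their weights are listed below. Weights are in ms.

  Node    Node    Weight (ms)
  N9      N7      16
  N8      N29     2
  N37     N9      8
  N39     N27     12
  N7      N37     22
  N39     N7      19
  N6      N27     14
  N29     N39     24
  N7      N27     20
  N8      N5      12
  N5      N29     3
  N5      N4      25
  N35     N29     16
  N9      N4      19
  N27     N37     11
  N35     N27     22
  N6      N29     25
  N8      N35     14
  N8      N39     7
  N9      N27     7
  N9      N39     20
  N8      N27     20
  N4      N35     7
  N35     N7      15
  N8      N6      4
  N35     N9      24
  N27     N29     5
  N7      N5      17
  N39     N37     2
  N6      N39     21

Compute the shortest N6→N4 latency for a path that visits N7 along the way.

Shortest N6→N7: N6 → N8 → N29 → N5 → N7 = 26
Shortest N7→N4: N7 → N35 → N4 = 22
Total via N7: 26 + 22 = 48 ms.

48 ms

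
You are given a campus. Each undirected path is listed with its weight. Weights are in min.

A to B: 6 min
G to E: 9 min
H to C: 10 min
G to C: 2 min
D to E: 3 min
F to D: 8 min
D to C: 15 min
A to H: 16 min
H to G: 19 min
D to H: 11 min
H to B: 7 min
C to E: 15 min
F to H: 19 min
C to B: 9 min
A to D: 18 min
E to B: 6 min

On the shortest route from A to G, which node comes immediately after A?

B

Enumerating some paths:
A - B - C - G: 6+9+2 = 17
A - B - E - G: 6+6+9 = 21
A - B - H - C - G: 6+7+10+2 = 25
The minimum is 17 min via A - B - C - G.
So from A the first move is to B.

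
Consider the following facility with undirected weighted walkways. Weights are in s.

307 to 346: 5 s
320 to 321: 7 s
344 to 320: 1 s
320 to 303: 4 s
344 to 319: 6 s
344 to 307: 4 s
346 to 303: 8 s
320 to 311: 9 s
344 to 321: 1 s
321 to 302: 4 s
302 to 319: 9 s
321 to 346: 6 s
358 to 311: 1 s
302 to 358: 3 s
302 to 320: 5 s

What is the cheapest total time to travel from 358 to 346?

13 s

Shortest distances from 358:
358: 0
311: 1  (via 358)
302: 3  (via 358)
321: 7  (via 302)
320: 8  (via 302)
344: 8  (via 321)
307: 12  (via 344)
319: 12  (via 302)
303: 12  (via 320)
346: 13  (via 321)
Shortest route: 358–302–321–346 = 13 s.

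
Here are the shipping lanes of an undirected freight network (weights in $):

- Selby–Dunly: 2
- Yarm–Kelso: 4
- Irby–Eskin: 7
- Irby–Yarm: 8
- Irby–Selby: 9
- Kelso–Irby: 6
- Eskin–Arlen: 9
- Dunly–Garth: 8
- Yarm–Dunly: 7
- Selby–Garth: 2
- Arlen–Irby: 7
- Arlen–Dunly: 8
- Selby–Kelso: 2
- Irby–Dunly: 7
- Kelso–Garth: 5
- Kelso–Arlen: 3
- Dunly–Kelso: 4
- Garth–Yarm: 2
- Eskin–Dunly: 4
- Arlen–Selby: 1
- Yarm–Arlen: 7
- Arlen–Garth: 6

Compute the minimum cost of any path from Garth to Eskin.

$8

Enumerating some paths:
Garth - Selby - Dunly - Eskin: 2+2+4 = 8
Garth - Dunly - Eskin: 8+4 = 12
Garth - Selby - Arlen - Eskin: 2+1+9 = 12
Cheapest is Garth - Selby - Dunly - Eskin at $8.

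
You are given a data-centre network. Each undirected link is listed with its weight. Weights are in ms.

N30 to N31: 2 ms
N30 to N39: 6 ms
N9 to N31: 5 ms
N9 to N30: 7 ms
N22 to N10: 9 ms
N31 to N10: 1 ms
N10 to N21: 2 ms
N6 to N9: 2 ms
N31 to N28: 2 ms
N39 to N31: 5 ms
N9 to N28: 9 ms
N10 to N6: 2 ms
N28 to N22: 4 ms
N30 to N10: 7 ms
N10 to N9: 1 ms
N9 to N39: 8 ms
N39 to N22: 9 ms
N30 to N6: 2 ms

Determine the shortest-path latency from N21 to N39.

8 ms

Settle nodes by increasing distance from N21:
N21: 0
N10: 2  (via N21)
N31: 3  (via N10)
N9: 3  (via N10)
N6: 4  (via N10)
N30: 5  (via N31)
N28: 5  (via N31)
N39: 8  (via N31)
Shortest route: N21 → N10 → N31 → N39 = 8 ms.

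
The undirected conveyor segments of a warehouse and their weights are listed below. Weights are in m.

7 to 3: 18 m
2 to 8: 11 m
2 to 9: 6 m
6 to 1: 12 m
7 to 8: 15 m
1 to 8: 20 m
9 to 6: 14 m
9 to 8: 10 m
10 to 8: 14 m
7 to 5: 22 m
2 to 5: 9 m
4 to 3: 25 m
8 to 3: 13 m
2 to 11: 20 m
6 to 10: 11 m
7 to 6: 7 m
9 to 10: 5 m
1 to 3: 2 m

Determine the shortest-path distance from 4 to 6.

39 m

Compare a few routes:
4–3–1–6: 25+2+12 = 39
4–3–7–6: 25+18+7 = 50
Cheapest is 4–3–1–6 at 39 m.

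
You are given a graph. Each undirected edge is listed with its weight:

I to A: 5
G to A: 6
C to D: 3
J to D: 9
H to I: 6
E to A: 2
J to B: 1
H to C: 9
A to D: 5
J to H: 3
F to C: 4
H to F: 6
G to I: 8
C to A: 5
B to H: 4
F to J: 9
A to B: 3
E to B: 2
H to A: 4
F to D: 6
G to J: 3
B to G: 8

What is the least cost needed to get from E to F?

Enumerating some paths:
E–A–C–F: 2+5+4 = 11
E–B–J–F: 2+1+9 = 12
E–B–H–F: 2+4+6 = 12
E–B–J–H–F: 2+1+3+6 = 12
The minimum is 11 via E–A–C–F.

11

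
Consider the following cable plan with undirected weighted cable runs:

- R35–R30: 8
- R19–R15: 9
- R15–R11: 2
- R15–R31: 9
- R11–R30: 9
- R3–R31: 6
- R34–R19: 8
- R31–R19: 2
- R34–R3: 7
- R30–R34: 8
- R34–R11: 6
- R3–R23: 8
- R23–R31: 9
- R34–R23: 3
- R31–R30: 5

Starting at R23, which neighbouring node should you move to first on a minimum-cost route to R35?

Candidate routes:
R23 - R34 - R11 - R30 - R35: 3+6+9+8 = 26
R23 - R34 - R30 - R35: 3+8+8 = 19
R23 - R34 - R19 - R31 - R30 - R35: 3+8+2+5+8 = 26
R23 - R31 - R30 - R35: 9+5+8 = 22
Cheapest is R23 - R34 - R30 - R35 at 19.
So from R23 the first move is to R34.

R34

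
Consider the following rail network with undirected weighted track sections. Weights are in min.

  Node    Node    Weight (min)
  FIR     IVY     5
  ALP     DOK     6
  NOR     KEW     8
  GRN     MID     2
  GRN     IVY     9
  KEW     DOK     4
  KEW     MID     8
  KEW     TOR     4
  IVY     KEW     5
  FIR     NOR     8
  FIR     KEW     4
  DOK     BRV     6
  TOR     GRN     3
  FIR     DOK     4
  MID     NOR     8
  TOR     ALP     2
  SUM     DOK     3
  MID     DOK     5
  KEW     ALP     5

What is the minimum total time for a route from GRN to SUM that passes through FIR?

18 min

Best GRN to FIR: GRN → TOR → KEW → FIR costing 11
Best FIR to SUM: FIR → DOK → SUM costing 7
Total via FIR: 11 + 7 = 18 min.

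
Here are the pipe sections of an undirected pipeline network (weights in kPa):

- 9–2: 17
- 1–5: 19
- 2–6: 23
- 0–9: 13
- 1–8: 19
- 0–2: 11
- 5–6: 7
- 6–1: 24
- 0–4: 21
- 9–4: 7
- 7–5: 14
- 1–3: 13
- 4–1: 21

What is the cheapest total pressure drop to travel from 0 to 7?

Enumerating some paths:
0 → 9 → 4 → 1 → 5 → 7: 13+7+21+19+14 = 74
0 → 9 → 2 → 6 → 5 → 7: 13+17+23+7+14 = 74
0 → 4 → 1 → 5 → 7: 21+21+19+14 = 75
0 → 2 → 6 → 5 → 7: 11+23+7+14 = 55
The minimum is 55 kPa via 0 → 2 → 6 → 5 → 7.

55 kPa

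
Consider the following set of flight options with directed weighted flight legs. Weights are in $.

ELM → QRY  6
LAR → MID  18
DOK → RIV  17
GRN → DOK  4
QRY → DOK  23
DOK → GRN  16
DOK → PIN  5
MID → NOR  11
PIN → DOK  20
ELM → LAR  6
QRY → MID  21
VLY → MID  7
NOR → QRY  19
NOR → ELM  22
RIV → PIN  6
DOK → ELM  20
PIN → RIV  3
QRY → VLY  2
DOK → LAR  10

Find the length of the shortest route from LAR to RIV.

Compare a few routes:
LAR → MID → NOR → ELM → QRY → DOK → PIN → RIV: 18+11+22+6+23+5+3 = 88
LAR → MID → NOR → QRY → DOK → RIV: 18+11+19+23+17 = 88
LAR → MID → NOR → QRY → DOK → PIN → RIV: 18+11+19+23+5+3 = 79
The minimum is $79 via LAR → MID → NOR → QRY → DOK → PIN → RIV.

$79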